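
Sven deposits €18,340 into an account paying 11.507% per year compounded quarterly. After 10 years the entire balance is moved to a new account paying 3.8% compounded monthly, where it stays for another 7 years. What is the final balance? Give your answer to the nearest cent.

€74,375.27

After 10 years at 11.507%: 18,340 × 3.1094919478 ≈ 57,028.0823.
Then 7 years at 3.8%: 57,028.0823 × 1.3041868203 ≈ 74,375.2734.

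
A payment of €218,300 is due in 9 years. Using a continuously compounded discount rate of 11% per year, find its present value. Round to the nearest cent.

€81,115.19

P = A·e^(−rt) = 218,300·e^(−0.99).
e^(−0.99) ≈ 0.371576691022, so P ≈ 81,115.1917.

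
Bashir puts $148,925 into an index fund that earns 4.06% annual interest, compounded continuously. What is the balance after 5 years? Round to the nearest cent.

$182,443.92

A = P·e^(rt) = 148,925·e^(0.0406·5) = 148,925·e^0.203.
e^0.203 ≈ 1.22507246825, so A ≈ 182,443.9173.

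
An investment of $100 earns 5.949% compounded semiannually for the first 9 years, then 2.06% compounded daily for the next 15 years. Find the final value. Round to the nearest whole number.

$231

After 9 years at 5.949%: 100 × 1.69486243 ≈ 169.4862.
Then 15 years at 2.06%: 169.4862 × 1.36205049 ≈ 230.8488.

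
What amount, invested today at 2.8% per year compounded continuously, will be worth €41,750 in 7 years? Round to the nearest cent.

€34,319.01

P = A·e^(−rt) = 41,750·e^(−0.196).
e^(−0.196) ≈ 0.82201223468, so P ≈ 34,319.0108.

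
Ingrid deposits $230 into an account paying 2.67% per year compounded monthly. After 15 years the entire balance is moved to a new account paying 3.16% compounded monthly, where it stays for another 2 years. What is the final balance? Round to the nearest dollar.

$365

Phase 1: 230·(1 + 0.002225)^180 ≈ 343.1386.
Phase 2: 343.1386·(1 + 0.0316/12)^24 ≈ 365.4945.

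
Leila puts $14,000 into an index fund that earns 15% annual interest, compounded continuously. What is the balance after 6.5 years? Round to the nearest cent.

A = P·e^(rt) = 14,000·e^(0.15·6.5) = 14,000·e^0.975.
e^0.975 ≈ 2.651167211, so A ≈ 37,116.3410.

$37,116.34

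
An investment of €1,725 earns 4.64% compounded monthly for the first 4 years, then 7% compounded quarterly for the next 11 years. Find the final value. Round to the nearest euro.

€4,454

After 4 years at 4.64%: 1,725 × 1.203509769 ≈ 2,076.0544.
Then 11 years at 7%: 2,076.0544 × 2.145430189 ≈ 4,454.0297.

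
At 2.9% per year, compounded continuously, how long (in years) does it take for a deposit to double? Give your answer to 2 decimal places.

23.90 years

e^(0.029t) = 2, so 0.029t = ln 2 ≈ 0.69315.
t ≈ 0.69315/0.029 ≈ 23.9016.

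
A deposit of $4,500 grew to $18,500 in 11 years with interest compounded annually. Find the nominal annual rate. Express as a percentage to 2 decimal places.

13.71%

The 11-period growth factor is 18,500/4,500 = 4.11111.
r = 4.11111^(1/11) − 1 ≈ 0.137141, i.e. 13.71414%.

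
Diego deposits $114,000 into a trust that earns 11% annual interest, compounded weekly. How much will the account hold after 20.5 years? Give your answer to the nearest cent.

$1,084,437.51

Periodic rate = 11%/52 = 0.00211538; periods = 52·20.5 = 1066.
A = 114,000·(1 + 0.11/52)^1066 ≈ 114,000·9.512609764685 ≈ 1,084,437.5132.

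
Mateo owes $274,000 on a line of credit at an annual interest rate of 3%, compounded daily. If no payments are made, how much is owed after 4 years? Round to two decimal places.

Periodic rate = 3%/365 = 0.0000821918; periods = 365·4 = 1460.
A = 274,000·(1 + 0.03/365)^1460 ≈ 274,000·1.12749129164 ≈ 308,932.6139.

$308,932.61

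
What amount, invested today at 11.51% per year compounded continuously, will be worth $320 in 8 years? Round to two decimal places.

$127.42

P = A·e^(−rt) = 320·e^(−0.9208).
e^(−0.9208) ≈ 0.398200353, so P ≈ 127.4241.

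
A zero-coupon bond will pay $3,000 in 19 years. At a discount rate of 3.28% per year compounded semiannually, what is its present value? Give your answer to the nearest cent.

Growth factor = (1 + 0.0164)^38 ≈ 1.855482841.
P = 3,000/1.855482841 ≈ 1,616.8298.

$1,616.83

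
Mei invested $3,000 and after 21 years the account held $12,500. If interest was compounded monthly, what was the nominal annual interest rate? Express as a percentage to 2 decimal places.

6.82%

The 252-period growth factor is 12,500/3,000 = 4.16667.
r/12 = 4.16667^(1/252) − 1 ≈ 0.00567923, so r ≈ 12·0.00567923 = 6.81507%.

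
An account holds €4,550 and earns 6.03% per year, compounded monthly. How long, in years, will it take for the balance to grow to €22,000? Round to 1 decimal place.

We need (1 + 0.005025)^(12t) = 4.8352, so 12t = ln 4.8352 / ln 1.005025 ≈ 314.4023.
t ≈ 314.4023/12 = 26.2002 years.

26.2 years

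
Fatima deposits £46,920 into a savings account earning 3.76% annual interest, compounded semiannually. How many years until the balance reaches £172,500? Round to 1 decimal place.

35.0 years

We need (1 + 0.0188)^(2t) = 3.6765, so 2t = ln 3.6765 / ln 1.0188 ≈ 69.9018.
t ≈ 69.9018/2 = 34.9509 years.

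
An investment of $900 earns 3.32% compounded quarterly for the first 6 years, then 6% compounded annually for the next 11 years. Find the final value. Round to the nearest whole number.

$2,083

After 6 years at 3.32%: 900 × 1.219423085 ≈ 1,097.4808.
Then 11 years at 6%: 1,097.4808 × 1.898298558 ≈ 2,083.3462.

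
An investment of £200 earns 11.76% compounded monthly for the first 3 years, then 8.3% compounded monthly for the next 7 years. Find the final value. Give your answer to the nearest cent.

£506.94

Phase 1: 200·(1 + 0.0098)^36 ≈ 284.1209.
Phase 2: 284.1209·(1 + 0.083/12)^84 ≈ 506.9436.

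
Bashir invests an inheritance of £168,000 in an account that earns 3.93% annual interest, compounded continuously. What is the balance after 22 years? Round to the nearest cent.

£398,841.45

A = P·e^(rt) = 168,000·e^(0.0393·22) = 168,000·e^0.8646.
e^0.8646 ≈ 2.37405627352, so A ≈ 398,841.4540.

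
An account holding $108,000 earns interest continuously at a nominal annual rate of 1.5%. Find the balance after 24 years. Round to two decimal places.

$154,799.58

A = P·e^(rt) = 108,000·e^(0.015·24) = 108,000·e^0.36.
e^0.36 ≈ 1.43332941456, so A ≈ 154,799.5768.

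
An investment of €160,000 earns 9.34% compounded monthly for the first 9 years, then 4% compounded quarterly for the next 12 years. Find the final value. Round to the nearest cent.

Phase 1: 160,000·(1 + 0.0934/12)^108 ≈ 369,636.2287.
Phase 2: 369,636.2287·(1 + 0.01)^48 ≈ 595,937.1672.

€595,937.17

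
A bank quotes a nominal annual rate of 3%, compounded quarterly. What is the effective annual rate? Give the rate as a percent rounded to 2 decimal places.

3.03%

One year is 4 periods at 0.0075 each: (1 + 0.0075)^4 ≈ 1.030339.
EAR = 1.030339 − 1 ≈ 3.03392%.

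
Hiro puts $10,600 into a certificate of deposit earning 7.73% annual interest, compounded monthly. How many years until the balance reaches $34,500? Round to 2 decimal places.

We need (1 + 0.00644167)^(12t) = 3.2547, so 12t = ln 3.2547 / ln 1.006442 ≈ 183.7882.
t ≈ 183.7882/12 = 15.3157 years.

15.32 years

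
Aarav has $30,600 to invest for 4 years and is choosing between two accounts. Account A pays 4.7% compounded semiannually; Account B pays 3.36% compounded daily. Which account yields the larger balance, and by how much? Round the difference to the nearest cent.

A: (1 + 0.0235)^8 ≈ 1.2042115157, so 30,600 × 1.2042115157 ≈ 36,848.8724.
B: (1 + 0.0336/365)^1460 ≈ 1.1438431928, so 30,600 × 1.1438431928 ≈ 35,001.6017.
Difference ≈ 1,847.2707 in favor of A.

Account A, by $1,847.27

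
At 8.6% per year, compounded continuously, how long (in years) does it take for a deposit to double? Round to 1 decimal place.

8.1 years

e^(0.086t) = 2, so 0.086t = ln 2 ≈ 0.69315.
t ≈ 0.69315/0.086 ≈ 8.0599.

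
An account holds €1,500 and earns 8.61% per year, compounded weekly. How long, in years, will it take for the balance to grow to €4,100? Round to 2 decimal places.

(1 + 0.00165577)^(52t) = 4,100/1,500 = 2.7333.
52t·ln(1 + 0.00165577) = ln(2.7333); 52t = 1.0055/0.0016544 ≈ 607.7864.
t ≈ 11.6882 years.

11.69 years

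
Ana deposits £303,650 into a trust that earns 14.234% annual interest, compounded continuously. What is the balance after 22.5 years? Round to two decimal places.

£7,469,069.63

A = P·e^(rt) = 303,650·e^(0.14234·22.5) = 303,650·e^3.20265.
e^3.20265 ≈ 24.59762761812, so A ≈ 7,469,069.6262.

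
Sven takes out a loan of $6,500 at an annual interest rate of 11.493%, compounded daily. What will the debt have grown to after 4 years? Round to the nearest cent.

Periodic rate = 11.493%/365 = 0.000314877; periods = 365·4 = 1460.
A = 6,500·(1 + 0.11493/365)^1460 ≈ 6,500·1.5835159153 ≈ 10,292.8534.

$10,292.85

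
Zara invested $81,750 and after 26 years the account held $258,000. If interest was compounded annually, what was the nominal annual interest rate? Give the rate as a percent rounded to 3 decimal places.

4.520%

The 26-period growth factor is 258,000/81,750 = 3.15596.
r = 3.15596^(1/26) − 1 ≈ 0.0451951, i.e. 4.51951%.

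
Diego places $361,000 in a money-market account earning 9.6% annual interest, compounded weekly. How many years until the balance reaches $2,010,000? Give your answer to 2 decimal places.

We need (1 + 0.00184615)^(52t) = 5.5679, so 52t = ln 5.5679 / ln 1.001846 ≈ 930.9064.
t ≈ 930.9064/52 = 17.9020 years.

17.90 years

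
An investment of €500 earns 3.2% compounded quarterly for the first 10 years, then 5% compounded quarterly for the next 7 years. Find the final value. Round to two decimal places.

Phase 1: 500·(1 + 0.008)^40 ≈ 687.6878.
Phase 2: 687.6878·(1 + 0.0125)^28 ≈ 973.7606.

€973.76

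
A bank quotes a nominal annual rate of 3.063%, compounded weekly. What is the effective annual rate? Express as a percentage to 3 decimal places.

3.109%

EAR = (1 + 3.063%/52)^52 − 1 = (1 + 0.000589038)^52 − 1.
(1 + 0.000589038)^52 ≈ 1.031095, so EAR ≈ 3.10946%.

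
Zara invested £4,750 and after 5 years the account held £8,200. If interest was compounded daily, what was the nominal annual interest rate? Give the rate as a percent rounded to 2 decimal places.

(1 + r/365)^1825 = 8,200/4,750 = 1.72632.
1 + r/365 = 1.72632^(1/1825) ≈ 1.000299, so r/365 ≈ 0.000299217.
r ≈ 365·0.000299217 = 10.92142%.

10.92%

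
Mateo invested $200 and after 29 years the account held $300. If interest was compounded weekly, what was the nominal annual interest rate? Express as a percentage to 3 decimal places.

(1 + r/52)^1508 = 300/200 = 1.5.
1 + r/52 = 1.5^(1/1508) ≈ 1.000269, so r/52 ≈ 0.000268912.
r ≈ 52·0.000268912 = 1.39834%.

1.398%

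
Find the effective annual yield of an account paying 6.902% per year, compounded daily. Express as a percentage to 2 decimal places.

7.15%

EAR = (1 + 6.902%/365)^365 − 1 = (1 + 0.000189096)^365 − 1.
(1 + 0.000189096)^365 ≈ 1.071451, so EAR ≈ 7.14506%.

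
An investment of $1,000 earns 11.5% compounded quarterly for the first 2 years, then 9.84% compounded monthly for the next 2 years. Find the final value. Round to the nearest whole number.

$1,526

After 2 years at 11.5%: 1,000 × 1.254523456 ≈ 1,254.5235.
Then 2 years at 9.84%: 1,254.5235 × 1.216523869 ≈ 1,526.1577.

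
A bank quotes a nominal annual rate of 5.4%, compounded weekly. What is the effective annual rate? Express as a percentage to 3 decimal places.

5.546%

One year is 52 periods at 0.00103846 each: (1 + 0.00103846)^52 ≈ 1.055455.
EAR = 1.055455 − 1 ≈ 5.54550%.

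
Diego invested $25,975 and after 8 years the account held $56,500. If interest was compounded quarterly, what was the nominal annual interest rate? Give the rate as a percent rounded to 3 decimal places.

9.833%

(1 + r/4)^32 = 56,500/25,975 = 2.17517.
1 + r/4 = 2.17517^(1/32) ≈ 1.024582, so r/4 ≈ 0.0245818.
r ≈ 4·0.0245818 = 9.83273%.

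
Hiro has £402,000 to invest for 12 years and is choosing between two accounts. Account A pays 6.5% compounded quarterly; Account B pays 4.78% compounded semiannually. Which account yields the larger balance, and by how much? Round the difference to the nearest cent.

A: (1 + 0.01625)^48 ≈ 2.16783794081, so 402,000 × 2.16783794081 ≈ 871,470.8522.
B: (1 + 0.0239)^24 ≈ 1.76271066423, so 402,000 × 1.76271066423 ≈ 708,609.6870.
Difference ≈ 162,861.1652 in favor of A.

Account A, by £162,861.17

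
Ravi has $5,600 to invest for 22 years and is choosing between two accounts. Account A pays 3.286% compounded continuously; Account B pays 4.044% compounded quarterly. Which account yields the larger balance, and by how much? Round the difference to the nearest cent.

Account A growth factor: e^(0.03286·22) = e^0.72292 ≈ 2.0604409226; balance ≈ 11,538.4692.
Account B growth factor: (1 + 0.01011)^88 ≈ 2.4234999402; balance ≈ 13,571.5997.
Account B is larger by 2,033.1305.

Account B, by $2,033.13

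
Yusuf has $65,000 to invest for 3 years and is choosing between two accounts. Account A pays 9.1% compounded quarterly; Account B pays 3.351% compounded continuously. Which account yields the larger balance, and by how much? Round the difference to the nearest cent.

Account A growth factor: (1 + 0.02275)^12 ≈ 1.3098870786; balance ≈ 85,142.6601.
Account B growth factor: e^(0.03351·3) = e^0.10053 ≈ 1.1057568139; balance ≈ 71,874.1929.
Account A is larger by 13,268.4672.

Account A, by $13,268.47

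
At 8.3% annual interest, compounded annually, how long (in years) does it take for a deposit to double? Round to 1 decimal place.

(1 + 0.083)^t = 2.
t = ln 2 / ln(1 + 0.083) ≈ 0.69315/0.079735 ≈ 8.6931.

8.7 years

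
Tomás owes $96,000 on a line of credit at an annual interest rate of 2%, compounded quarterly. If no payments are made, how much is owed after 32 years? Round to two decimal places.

$181,772.06

Growth factor = (1 + 0.005)^128 ≈ 1.8934589968.
A ≈ 96,000 × 1.8934589968 ≈ 181,772.0637.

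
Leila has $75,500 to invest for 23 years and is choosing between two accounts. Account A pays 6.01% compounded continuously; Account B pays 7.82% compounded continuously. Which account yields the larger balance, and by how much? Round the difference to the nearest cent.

Account A growth factor: e^(0.0601·23) = e^1.3823 ≈ 3.98405442292; balance ≈ 300,796.1089.
Account B growth factor: e^(0.0782·23) = e^1.7986 ≈ 6.04118388385; balance ≈ 456,109.3832.
Account B is larger by 155,313.2743.

Account B, by $155,313.27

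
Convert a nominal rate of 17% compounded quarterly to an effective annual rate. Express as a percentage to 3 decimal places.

EAR = (1 + 17%/4)^4 − 1 = (1 + 0.0425)^4 − 1.
(1 + 0.0425)^4 ≈ 1.181148, so EAR ≈ 18.11478%.

18.115%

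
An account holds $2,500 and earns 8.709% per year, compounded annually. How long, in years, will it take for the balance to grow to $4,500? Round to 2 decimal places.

(1 + 0.08709)^t = 4,500/2,500 = 1.8.
t·ln(1 + 0.08709) = ln(1.8); t = 0.58779/0.0835044 ≈ 7.0390.

7.04 years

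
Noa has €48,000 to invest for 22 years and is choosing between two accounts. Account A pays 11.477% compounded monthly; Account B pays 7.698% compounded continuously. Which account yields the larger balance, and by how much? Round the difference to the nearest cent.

Account A, by €331,314.03

A: (1 + 0.11477/12)^264 ≈ 12.3411840571, so 48,000 × 12.3411840571 ≈ 592,376.8347.
B: e^(0.07698·22) = e^1.69356 ≈ 5.4388084394, so 48,000 × 5.4388084394 ≈ 261,062.8051.
Difference ≈ 331,314.0297 in favor of A.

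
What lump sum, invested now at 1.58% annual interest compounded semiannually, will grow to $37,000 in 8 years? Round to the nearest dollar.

Periodic rate = 1.58%/2 = 0.0079; 16 periods.
P = 37,000/(1 + 0.0079)^16 ≈ 37,000/1.1341725271 ≈ 32,622.9027.

$32,623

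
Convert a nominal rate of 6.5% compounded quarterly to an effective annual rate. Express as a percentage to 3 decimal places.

6.660%

EAR = (1 + 6.5%/4)^4 − 1 = (1 + 0.01625)^4 − 1.
(1 + 0.01625)^4 ≈ 1.066602, so EAR ≈ 6.66016%.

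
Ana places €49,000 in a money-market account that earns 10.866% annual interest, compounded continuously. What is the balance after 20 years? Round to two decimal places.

A = P·e^(rt) = 49,000·e^(0.10866·20) = 49,000·e^2.1732.
e^2.1732 ≈ 8.78635543996, so A ≈ 430,531.4166.

€430,531.42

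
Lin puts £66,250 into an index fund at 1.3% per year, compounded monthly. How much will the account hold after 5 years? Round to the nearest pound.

£70,697

Growth factor = (1 + 0.013/12)^60 ≈ 1.0671214793.
A ≈ 66,250 × 1.0671214793 ≈ 70,696.7980.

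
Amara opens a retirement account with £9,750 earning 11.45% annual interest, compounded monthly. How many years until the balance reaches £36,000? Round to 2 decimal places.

We need (1 + 0.00954167)^(12t) = 3.6923, so 12t = ln 3.6923 / ln 1.009542 ≈ 137.5518.
t ≈ 137.5518/12 = 11.4627 years.

11.46 years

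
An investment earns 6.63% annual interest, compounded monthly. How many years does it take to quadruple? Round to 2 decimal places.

20.97 years

(1 + 0.005525)^(12t) = 4.
12t = ln 4 / ln(1 + 0.005525) ≈ 1.3863/0.00550979 ≈ 251.6055.
t ≈ 20.9671.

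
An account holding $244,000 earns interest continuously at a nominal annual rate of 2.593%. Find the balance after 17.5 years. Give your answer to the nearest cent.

A = P·e^(rt) = 244,000·e^(0.02593·17.5) = 244,000·e^0.453775.
e^0.453775 ≈ 1.57424375278, so A ≈ 384,115.4757.

$384,115.48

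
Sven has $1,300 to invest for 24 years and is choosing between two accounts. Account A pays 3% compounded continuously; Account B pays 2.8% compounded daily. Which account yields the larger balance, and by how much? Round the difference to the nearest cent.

Account A growth factor: e^(0.03·24) = e^0.72 ≈ 2.054433211; balance ≈ 2,670.7632.
Account B growth factor: (1 + 0.028/365)^8760 ≈ 1.958099238; balance ≈ 2,545.5290.
Account A is larger by 125.2342.

Account A, by $125.23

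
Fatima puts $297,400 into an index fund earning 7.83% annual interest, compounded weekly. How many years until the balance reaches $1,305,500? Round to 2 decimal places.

18.91 years

We need (1 + 0.00150577)^(52t) = 4.3897, so 52t = ln 4.3897 / ln 1.001506 ≈ 983.1366.
t ≈ 983.1366/52 = 18.9065 years.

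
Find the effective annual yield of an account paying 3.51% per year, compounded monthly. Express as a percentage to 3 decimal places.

3.567%

One year is 12 periods at 0.002925 each: (1 + 0.002925)^12 ≈ 1.03567.
EAR = 1.03567 − 1 ≈ 3.56702%.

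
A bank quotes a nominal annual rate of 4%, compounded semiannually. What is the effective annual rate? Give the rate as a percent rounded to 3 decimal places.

One year is 2 periods at 0.02 each: (1 + 0.02)^2 ≈ 1.0404.
EAR = 1.0404 − 1 ≈ 4.04000%.

4.040%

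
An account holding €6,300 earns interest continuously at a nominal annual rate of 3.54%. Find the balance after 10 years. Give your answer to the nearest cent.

A = P·e^(rt) = 6,300·e^(0.0354·10) = 6,300·e^0.354.
e^0.354 ≈ 1.424755186, so A ≈ 8,975.9577.

€8,975.96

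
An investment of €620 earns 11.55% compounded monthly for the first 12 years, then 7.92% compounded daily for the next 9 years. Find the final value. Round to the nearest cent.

€5,023.16

Phase 1: 620·(1 + 0.009625)^144 ≈ 2,462.8927.
Phase 2: 2,462.8927·(1 + 0.0792/365)^3285 ≈ 5,023.1601.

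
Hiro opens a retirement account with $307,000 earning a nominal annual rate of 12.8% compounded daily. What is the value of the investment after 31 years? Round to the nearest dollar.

Growth factor = (1 + 0.128/365)^11315 ≈ 52.841898261491.
A ≈ 307,000 × 52.841898261491 ≈ 16,222,462.7663.

$16,222,463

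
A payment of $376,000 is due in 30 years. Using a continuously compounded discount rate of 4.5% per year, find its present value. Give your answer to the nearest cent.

P = A·e^(−rt) = 376,000·e^(−1.35).
e^(−1.35) ≈ 0.259240260646, so P ≈ 97,474.3380.

$97,474.34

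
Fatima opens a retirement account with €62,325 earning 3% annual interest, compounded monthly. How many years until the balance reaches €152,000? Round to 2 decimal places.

(1 + 0.0025)^(12t) = 152,000/62,325 = 2.4388.
12t·ln(1 + 0.0025) = ln(2.4388); 12t = 0.89152/0.00249688 ≈ 357.0527.
t ≈ 29.7544 years.

29.75 years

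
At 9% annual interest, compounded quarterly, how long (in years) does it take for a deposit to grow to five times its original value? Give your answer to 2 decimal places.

(1 + 0.0225)^(4t) = 5.
4t = ln 5 / ln(1 + 0.0225) ≈ 1.6094/0.0222506 ≈ 72.3323.
t ≈ 18.0831.

18.08 years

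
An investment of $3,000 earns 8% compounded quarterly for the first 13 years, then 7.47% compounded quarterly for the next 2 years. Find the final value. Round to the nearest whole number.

After 13 years at 8%: 3,000 × 2.800328185 ≈ 8,400.9846.
Then 2 years at 7.47%: 8,400.9846 × 1.159538529 ≈ 9,741.2653.

$9,741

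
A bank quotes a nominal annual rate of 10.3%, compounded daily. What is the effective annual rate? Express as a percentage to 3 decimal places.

EAR = (1 + 10.3%/365)^365 − 1 = (1 + 0.000282192)^365 − 1.
(1 + 0.000282192)^365 ≈ 1.108475, so EAR ≈ 10.84753%.

10.848%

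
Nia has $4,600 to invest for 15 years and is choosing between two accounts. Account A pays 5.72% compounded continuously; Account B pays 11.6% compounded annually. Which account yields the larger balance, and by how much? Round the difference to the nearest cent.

Account B, by $13,013.94

Account A growth factor: e^(0.0572·15) = e^0.858 ≈ 2.3584390955; balance ≈ 10,848.8198.
Account B growth factor: (1 + 0.116)^15 ≈ 5.1875574458; balance ≈ 23,862.7643.
Account B is larger by 13,013.9444.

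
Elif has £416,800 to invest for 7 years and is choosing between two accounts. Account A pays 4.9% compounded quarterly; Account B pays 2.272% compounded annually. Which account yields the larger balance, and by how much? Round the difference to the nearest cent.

A: (1 + 0.01225)^28 ≈ 1.4062352894, so 416,800 × 1.4062352894 ≈ 586,118.8686.
B: (1 + 0.02272)^7 ≈ 1.17030010159, so 416,800 × 1.17030010159 ≈ 487,781.0823.
Difference ≈ 98,337.7863 in favor of A.

Account A, by £98,337.79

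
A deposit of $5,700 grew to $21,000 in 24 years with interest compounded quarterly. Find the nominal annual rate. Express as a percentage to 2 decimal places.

5.47%

(1 + r/4)^96 = 21,000/5,700 = 3.68421.
1 + r/4 = 3.68421^(1/96) ≈ 1.013677, so r/4 ≈ 0.0136766.
r ≈ 4·0.0136766 = 5.47064%.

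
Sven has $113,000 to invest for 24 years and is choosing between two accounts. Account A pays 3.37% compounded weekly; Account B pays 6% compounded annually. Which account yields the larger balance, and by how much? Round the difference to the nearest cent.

Account A growth factor: (1 + 0.0337/52)^1248 ≈ 2.24462401571; balance ≈ 253,642.5138.
Account B growth factor: (1 + 0.06)^24 ≈ 4.04893464127; balance ≈ 457,529.6145.
Account B is larger by 203,887.1007.

Account B, by $203,887.10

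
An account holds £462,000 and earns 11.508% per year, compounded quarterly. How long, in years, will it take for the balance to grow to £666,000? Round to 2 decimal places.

(1 + 0.02877)^(4t) = 666,000/462,000 = 1.4416.
4t·ln(1 + 0.02877) = ln(1.4416); 4t = 0.36572/0.0283639 ≈ 12.8940.
t ≈ 3.2235 years.

3.22 years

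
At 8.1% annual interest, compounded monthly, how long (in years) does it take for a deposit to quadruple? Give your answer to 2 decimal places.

17.17 years

(1 + 0.00675)^(12t) = 4.
12t = ln 4 / ln(1 + 0.00675) ≈ 1.3863/0.00672732 ≈ 206.0693.
t ≈ 17.1724.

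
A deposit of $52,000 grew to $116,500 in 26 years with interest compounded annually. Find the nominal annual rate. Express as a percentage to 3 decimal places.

3.151%

(1 + r)^26 = 116,500/52,000 = 2.24038.
1 + r = 2.24038^(1/26) ≈ 1.031511, so r ≈ 0.0315112.
r ≈ 3.15112%.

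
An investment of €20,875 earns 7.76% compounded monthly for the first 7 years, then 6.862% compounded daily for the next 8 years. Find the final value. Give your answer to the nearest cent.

€62,110.30

Phase 1: 20,875·(1 + 0.0776/12)^84 ≈ 35,873.6649.
Phase 2: 35,873.6649·(1 + 0.000188)^2920 ≈ 62,110.3017.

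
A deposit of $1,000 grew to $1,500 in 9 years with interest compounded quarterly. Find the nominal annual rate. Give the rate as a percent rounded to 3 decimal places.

4.531%

(1 + r/4)^36 = 1,500/1,000 = 1.5.
1 + r/4 = 1.5^(1/36) ≈ 1.011327, so r/4 ≈ 0.0113266.
r ≈ 4·0.0113266 = 4.53063%.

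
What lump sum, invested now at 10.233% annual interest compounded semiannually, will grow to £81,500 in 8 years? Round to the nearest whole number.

Growth factor = (1 + 0.051165)^16 ≈ 2.2219499509.
P = 81,500/2.2219499509 ≈ 36,679.4940.

£36,679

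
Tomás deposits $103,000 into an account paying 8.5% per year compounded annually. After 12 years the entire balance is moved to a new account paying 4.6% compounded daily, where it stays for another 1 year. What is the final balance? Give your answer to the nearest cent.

Phase 1: 103,000·(1 + 0.085)^12 ≈ 274,153.6819.
Phase 2: 274,153.6819·(1 + 0.046/365)^365 ≈ 287,058.4730.

$287,058.47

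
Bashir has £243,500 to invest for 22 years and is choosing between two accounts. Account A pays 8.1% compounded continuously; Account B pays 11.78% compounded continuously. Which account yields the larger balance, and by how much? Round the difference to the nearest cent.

Account B, by £1,804,186.05

Account A growth factor: e^(0.081·22) = e^1.782 ≈ 5.941727999052; balance ≈ 1,446,810.7678.
Account B growth factor: e^(0.1178·22) = e^2.5916 ≈ 13.35111630897; balance ≈ 3,250,996.8212.
Account B is larger by 1,804,186.0535.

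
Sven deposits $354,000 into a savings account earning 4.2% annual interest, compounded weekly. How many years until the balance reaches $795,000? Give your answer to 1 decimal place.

19.3 years

(1 + 0.000807692)^(52t) = 795,000/354,000 = 2.2458.
52t·ln(1 + 0.000807692) = ln(2.2458); 52t = 0.80905/0.000807366 ≈ 1002.0795.
t ≈ 19.2708 years.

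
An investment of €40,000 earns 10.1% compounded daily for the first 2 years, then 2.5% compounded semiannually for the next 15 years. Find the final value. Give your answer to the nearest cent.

Phase 1: 40,000·(1 + 0.101/365)^730 ≈ 48,952.5524.
Phase 2: 48,952.5524·(1 + 0.0125)^30 ≈ 71,060.1791.

€71,060.18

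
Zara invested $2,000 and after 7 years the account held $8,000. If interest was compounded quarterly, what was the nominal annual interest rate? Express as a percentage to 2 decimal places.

20.30%

The 28-period growth factor is 8,000/2,000 = 4.
r/4 = 4^(1/28) − 1 ≈ 0.0507566, so r ≈ 4·0.0507566 = 20.30266%.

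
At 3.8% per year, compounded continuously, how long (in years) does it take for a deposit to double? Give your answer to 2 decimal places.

e^(0.038t) = 2, so 0.038t = ln 2 ≈ 0.69315.
t ≈ 0.69315/0.038 ≈ 18.2407.

18.24 years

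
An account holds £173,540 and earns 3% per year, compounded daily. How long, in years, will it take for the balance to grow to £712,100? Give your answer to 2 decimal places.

47.06 years

(1 + 0.0000821918)^(365t) = 712,100/173,540 = 4.1034.
365t·ln(1 + 0.0000821918) = ln(4.1034); 365t = 1.4118/8.21884e-05 ≈ 17177.7304.
t ≈ 47.0623 years.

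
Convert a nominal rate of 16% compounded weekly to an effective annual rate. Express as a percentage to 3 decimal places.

One year is 52 periods at 0.00307692 each: (1 + 0.00307692)^52 ≈ 1.173223.
EAR = 1.173223 − 1 ≈ 17.32226%.

17.322%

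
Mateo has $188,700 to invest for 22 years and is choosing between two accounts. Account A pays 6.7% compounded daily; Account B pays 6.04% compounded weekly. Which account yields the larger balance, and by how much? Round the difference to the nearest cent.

A: (1 + 0.067/365)^8030 ≈ 4.36607628994, so 188,700 × 4.36607628994 ≈ 823,878.5959.
B: (1 + 0.0604/52)^1144 ≈ 3.77359780351, so 188,700 × 3.77359780351 ≈ 712,077.9055.
Difference ≈ 111,800.6904 in favor of A.

Account A, by $111,800.69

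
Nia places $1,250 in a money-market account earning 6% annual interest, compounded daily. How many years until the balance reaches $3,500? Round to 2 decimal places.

17.16 years

We need (1 + 0.000164384)^(365t) = 2.8, so 365t = ln 2.8 / ln 1.000164 ≈ 6264.0329.
t ≈ 6264.0329/365 = 17.1617 years.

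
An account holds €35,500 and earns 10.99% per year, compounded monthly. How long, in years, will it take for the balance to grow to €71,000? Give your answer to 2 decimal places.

6.34 years

We need (1 + 0.00915833)^(12t) = 2, so 12t = ln 2 / ln 1.009158 ≈ 76.0309.
t ≈ 76.0309/12 = 6.3359 years.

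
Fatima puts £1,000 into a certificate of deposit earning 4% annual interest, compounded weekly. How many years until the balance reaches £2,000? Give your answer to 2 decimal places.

We need (1 + 0.000769231)^(52t) = 2, so 52t = ln 2 / ln 1.000769 ≈ 901.4379.
t ≈ 901.4379/52 = 17.3353 years.

17.34 years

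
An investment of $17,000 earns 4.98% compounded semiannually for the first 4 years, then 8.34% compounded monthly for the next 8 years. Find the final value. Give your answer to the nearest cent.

$40,240.18

After 4 years at 4.98%: 17,000 × 1.2174522736 ≈ 20,696.6887.
Then 8 years at 8.34%: 20,696.6887 × 1.944280852 ≈ 40,240.1754.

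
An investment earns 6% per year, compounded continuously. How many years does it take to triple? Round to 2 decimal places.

18.31 years

e^(0.06t) = 3, so 0.06t = ln 3 ≈ 1.0986.
t ≈ 1.0986/0.06 ≈ 18.3102.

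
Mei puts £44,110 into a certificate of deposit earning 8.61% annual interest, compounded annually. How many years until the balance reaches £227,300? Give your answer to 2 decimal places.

We need (1 + 0.0861)^t = 5.153, so t = ln 5.153 / ln 1.0861 ≈ 19.8513.

19.85 years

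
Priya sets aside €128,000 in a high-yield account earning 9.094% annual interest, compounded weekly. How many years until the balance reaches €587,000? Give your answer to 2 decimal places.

We need (1 + 0.00174885)^(52t) = 4.5859, so 52t = ln 4.5859 / ln 1.001749 ≈ 871.6181.
t ≈ 871.6181/52 = 16.7619 years.

16.76 years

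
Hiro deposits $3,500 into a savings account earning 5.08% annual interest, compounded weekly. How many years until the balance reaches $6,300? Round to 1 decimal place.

(1 + 0.000976923)^(52t) = 6,300/3,500 = 1.8.
52t·ln(1 + 0.000976923) = ln(1.8); 52t = 0.58779/0.000976446 ≈ 601.9652.
t ≈ 11.5763 years.

11.6 years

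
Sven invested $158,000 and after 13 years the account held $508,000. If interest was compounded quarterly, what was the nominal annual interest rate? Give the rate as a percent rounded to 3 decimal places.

9.085%

The 52-period growth factor is 508,000/158,000 = 3.21519.
r/4 = 3.21519^(1/52) − 1 ≈ 0.0227135, so r ≈ 4·0.0227135 = 9.08539%.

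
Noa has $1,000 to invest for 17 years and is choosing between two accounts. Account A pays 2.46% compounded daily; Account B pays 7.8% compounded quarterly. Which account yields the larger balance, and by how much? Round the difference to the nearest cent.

Account B, by $2,198.99

A: (1 + 0.0246/365)^6205 ≈ 1.51920308, so 1,000 × 1.51920308 ≈ 1,519.2031.
B: (1 + 0.0195)^68 ≈ 3.718190593, so 1,000 × 3.718190593 ≈ 3,718.1906.
Difference ≈ 2,198.9875 in favor of B.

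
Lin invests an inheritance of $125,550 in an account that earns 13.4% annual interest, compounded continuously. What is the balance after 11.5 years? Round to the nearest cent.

A = P·e^(rt) = 125,550·e^(0.134·11.5) = 125,550·e^1.541.
e^1.541 ≈ 4.66925719433, so A ≈ 586,225.2407.

$586,225.24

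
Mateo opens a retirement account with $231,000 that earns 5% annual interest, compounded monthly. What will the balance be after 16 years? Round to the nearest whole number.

$513,246

Growth factor = (1 + 0.05/12)^192 ≈ 2.22184503718.
A ≈ 231,000 × 2.22184503718 ≈ 513,246.2036.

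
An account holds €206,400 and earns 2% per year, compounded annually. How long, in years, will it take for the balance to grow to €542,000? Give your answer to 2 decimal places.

(1 + 0.02)^t = 542,000/206,400 = 2.626.
t·ln(1 + 0.02) = ln(2.626); t = 0.96545/0.0198026 ≈ 48.7536.

48.75 years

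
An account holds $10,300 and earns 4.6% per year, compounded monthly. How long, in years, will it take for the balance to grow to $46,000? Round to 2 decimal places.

We need (1 + 0.00383333)^(12t) = 4.466, so 12t = ln 4.466 / ln 1.003833 ≈ 391.1384.
t ≈ 391.1384/12 = 32.5949 years.

32.59 years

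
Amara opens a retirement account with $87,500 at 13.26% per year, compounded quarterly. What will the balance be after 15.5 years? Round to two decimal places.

$660,902.84

Periodic rate = 13.26%/4 = 0.03315; periods = 4·15.5 = 62.
A = 87,500·(1 + 0.03315)^62 ≈ 87,500·7.55317526013 ≈ 660,902.8353.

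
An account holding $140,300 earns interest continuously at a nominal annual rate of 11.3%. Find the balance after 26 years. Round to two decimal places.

$2,648,590.76

A = P·e^(rt) = 140,300·e^(0.113·26) = 140,300·e^2.938.
e^2.938 ≈ 18.87805242611, so A ≈ 2,648,590.7554.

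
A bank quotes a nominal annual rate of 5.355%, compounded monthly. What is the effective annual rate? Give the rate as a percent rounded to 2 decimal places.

5.49%

EAR = (1 + 5.355%/12)^12 − 1 = (1 + 0.0044625)^12 − 1.
(1 + 0.0044625)^12 ≈ 1.054884, so EAR ≈ 5.48841%.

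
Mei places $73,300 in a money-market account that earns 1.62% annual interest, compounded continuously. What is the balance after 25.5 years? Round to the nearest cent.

A = P·e^(rt) = 73,300·e^(0.0162·25.5) = 73,300·e^0.4131.
e^0.4131 ≈ 1.51149616799, so A ≈ 110,792.6691.

$110,792.67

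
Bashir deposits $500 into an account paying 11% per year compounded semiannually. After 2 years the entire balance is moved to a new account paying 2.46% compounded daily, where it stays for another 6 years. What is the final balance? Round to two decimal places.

Phase 1: 500·(1 + 0.055)^4 ≈ 619.4123.
Phase 2: 619.4123·(1 + 0.0246/365)^2190 ≈ 717.9258.

$717.93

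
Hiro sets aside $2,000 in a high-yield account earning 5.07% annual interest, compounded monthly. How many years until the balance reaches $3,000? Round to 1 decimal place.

8.0 years

We need (1 + 0.004225)^(12t) = 1.5, so 12t = ln 1.5 / ln 1.004225 ≈ 96.1707.
t ≈ 96.1707/12 = 8.0142 years.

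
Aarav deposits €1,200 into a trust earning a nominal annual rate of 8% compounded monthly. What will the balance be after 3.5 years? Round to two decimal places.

Growth factor = (1 + 0.08/12)^42 ≈ 1.321900923.
A ≈ 1,200 × 1.321900923 ≈ 1,586.2811.

€1,586.28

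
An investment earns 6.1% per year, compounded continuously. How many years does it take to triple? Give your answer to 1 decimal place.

18.0 years

e^(0.061t) = 3, so 0.061t = ln 3 ≈ 1.0986.
t ≈ 1.0986/0.061 ≈ 18.0100.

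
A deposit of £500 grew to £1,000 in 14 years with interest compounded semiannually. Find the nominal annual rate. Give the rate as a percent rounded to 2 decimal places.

5.01%

(1 + r/2)^28 = 1,000/500 = 2.
1 + r/2 = 2^(1/28) ≈ 1.025064, so r/2 ≈ 0.0250642.
r ≈ 2·0.0250642 = 5.01284%.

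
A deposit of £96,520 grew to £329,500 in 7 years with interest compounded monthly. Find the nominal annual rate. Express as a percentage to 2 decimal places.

The 84-period growth factor is 329,500/96,520 = 3.4138.
r/12 = 3.4138^(1/84) − 1 ≈ 0.0147243, so r ≈ 12·0.0147243 = 17.66919%.

17.67%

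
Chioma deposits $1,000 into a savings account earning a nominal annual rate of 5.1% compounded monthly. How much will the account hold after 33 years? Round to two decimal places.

$5,362.52

Periodic rate = 5.1%/12 = 0.00425; periods = 12·33 = 396.
A = 1,000·(1 + 0.00425)^396 ≈ 1,000·5.362518456 ≈ 5,362.5185.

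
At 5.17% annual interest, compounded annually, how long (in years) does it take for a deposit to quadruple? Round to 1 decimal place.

27.5 years

(1 + 0.0517)^t = 4.
t = ln 4 / ln(1 + 0.0517) ≈ 1.3863/0.0504079 ≈ 27.5015.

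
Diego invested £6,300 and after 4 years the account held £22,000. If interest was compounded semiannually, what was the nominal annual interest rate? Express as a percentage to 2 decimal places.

(1 + r/2)^8 = 22,000/6,300 = 3.49206.
1 + r/2 = 3.49206^(1/8) ≈ 1.16919, so r/2 ≈ 0.16919.
r ≈ 2·0.16919 = 33.83809%.

33.84%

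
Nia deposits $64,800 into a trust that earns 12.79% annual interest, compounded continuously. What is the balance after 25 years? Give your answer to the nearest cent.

A = P·e^(rt) = 64,800·e^(0.1279·25) = 64,800·e^3.1975.
e^3.1975 ≈ 24.47127547193, so A ≈ 1,585,738.6506.

$1,585,738.65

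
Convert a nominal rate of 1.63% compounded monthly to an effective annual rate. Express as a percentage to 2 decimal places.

1.64%

One year is 12 periods at 0.00135833 each: (1 + 0.00135833)^12 ≈ 1.016422.
EAR = 1.016422 − 1 ≈ 1.64223%.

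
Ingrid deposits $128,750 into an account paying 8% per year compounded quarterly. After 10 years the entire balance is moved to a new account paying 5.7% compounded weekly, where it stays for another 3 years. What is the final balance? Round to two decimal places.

Phase 1: 128,750·(1 + 0.02)^40 ≈ 284,285.1067.
Phase 2: 284,285.1067·(1 + 0.057/52)^156 ≈ 337,270.0614.

$337,270.06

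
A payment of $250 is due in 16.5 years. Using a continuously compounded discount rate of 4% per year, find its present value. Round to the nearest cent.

P = A·e^(−rt) = 250·e^(−0.66).
e^(−0.66) ≈ 0.516851334, so P ≈ 129.2128.

$129.21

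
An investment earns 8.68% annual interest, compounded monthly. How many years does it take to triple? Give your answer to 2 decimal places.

12.70 years

(1 + 0.00723333)^(12t) = 3.
12t = ln 3 / ln(1 + 0.00723333) ≈ 1.0986/0.0072073 ≈ 152.4305.
t ≈ 12.7025.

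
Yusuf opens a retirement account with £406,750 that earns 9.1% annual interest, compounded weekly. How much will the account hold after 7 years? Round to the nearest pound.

Periodic rate = 9.1%/52 = 0.00175; periods = 52·7 = 364.
A = 406,750·(1 + 0.00175)^364 ≈ 406,750·1.88974759856 ≈ 768,654.8357.

£768,655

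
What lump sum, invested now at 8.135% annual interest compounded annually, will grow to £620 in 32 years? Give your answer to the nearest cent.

Growth factor = (1 + 0.08135)^32 ≈ 12.2157773.
P = 620/12.2157773 ≈ 50.7540.

£50.75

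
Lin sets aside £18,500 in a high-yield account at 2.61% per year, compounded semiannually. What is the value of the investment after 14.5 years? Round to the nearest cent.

Periodic rate = 2.61%/2 = 0.01305; periods = 2·14.5 = 29.
A = 18,500·(1 + 0.01305)^29 ≈ 18,500·1.4564498855 ≈ 26,944.3229.

£26,944.32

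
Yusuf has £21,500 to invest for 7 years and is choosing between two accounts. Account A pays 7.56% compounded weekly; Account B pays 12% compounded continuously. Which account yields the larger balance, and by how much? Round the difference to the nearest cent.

Account B, by £13,318.08

Account A growth factor: (1 + 0.0756/52)^364 ≈ 1.6969214282; balance ≈ 36,483.8107.
Account B growth factor: e^(0.12·7) = e^0.84 ≈ 2.3163669768; balance ≈ 49,801.8900.
Account B is larger by 13,318.0793.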